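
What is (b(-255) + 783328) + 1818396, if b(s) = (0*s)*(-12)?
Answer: 2601724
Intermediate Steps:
b(s) = 0 (b(s) = 0*(-12) = 0)
(b(-255) + 783328) + 1818396 = (0 + 783328) + 1818396 = 783328 + 1818396 = 2601724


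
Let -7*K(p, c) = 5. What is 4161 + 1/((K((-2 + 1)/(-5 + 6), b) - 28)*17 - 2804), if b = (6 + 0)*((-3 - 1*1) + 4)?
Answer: 95890238/23045 ≈ 4161.0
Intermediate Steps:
b = 0 (b = 6*((-3 - 1) + 4) = 6*(-4 + 4) = 6*0 = 0)
K(p, c) = -5/7 (K(p, c) = -⅐*5 = -5/7)
4161 + 1/((K((-2 + 1)/(-5 + 6), b) - 28)*17 - 2804) = 4161 + 1/((-5/7 - 28)*17 - 2804) = 4161 + 1/(-201/7*17 - 2804) = 4161 + 1/(-3417/7 - 2804) = 4161 + 1/(-23045/7) = 4161 - 7/23045 = 95890238/23045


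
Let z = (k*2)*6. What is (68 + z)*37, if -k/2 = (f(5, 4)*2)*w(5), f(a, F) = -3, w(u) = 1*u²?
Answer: 135716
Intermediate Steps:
w(u) = u²
k = 300 (k = -2*(-3*2)*5² = -(-12)*25 = -2*(-150) = 300)
z = 3600 (z = (300*2)*6 = 600*6 = 3600)
(68 + z)*37 = (68 + 3600)*37 = 3668*37 = 135716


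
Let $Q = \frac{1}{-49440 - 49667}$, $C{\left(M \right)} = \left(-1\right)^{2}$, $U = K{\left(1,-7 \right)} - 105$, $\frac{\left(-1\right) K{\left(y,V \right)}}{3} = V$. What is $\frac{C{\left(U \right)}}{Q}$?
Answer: $-99107$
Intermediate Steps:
$K{\left(y,V \right)} = - 3 V$
$U = -84$ ($U = \left(-3\right) \left(-7\right) - 105 = 21 - 105 = -84$)
$C{\left(M \right)} = 1$
$Q = - \frac{1}{99107}$ ($Q = \frac{1}{-99107} = - \frac{1}{99107} \approx -1.009 \cdot 10^{-5}$)
$\frac{C{\left(U \right)}}{Q} = 1 \frac{1}{- \frac{1}{99107}} = 1 \left(-99107\right) = -99107$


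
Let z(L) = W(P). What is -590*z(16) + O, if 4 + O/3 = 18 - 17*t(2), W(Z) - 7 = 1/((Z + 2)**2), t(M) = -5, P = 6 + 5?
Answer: -648367/169 ≈ -3836.5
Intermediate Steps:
P = 11
W(Z) = 7 + (2 + Z)**(-2) (W(Z) = 7 + 1/((Z + 2)**2) = 7 + 1/((2 + Z)**2) = 7 + (2 + Z)**(-2))
z(L) = 1184/169 (z(L) = 7 + (2 + 11)**(-2) = 7 + 13**(-2) = 7 + 1/169 = 1184/169)
O = 297 (O = -12 + 3*(18 - 17*(-5)) = -12 + 3*(18 + 85) = -12 + 3*103 = -12 + 309 = 297)
-590*z(16) + O = -590*1184/169 + 297 = -698560/169 + 297 = -648367/169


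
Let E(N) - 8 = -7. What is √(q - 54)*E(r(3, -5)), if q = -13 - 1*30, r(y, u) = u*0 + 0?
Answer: I*√97 ≈ 9.8489*I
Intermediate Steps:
r(y, u) = 0 (r(y, u) = 0 + 0 = 0)
E(N) = 1 (E(N) = 8 - 7 = 1)
q = -43 (q = -13 - 30 = -43)
√(q - 54)*E(r(3, -5)) = √(-43 - 54)*1 = √(-97)*1 = (I*√97)*1 = I*√97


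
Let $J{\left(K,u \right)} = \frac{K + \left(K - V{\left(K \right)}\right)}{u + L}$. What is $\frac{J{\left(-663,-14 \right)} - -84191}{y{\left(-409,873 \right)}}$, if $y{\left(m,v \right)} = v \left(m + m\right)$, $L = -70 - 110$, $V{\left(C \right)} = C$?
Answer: $- \frac{16333717}{138538116} \approx -0.1179$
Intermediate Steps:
$L = -180$ ($L = -70 - 110 = -180$)
$y{\left(m,v \right)} = 2 m v$ ($y{\left(m,v \right)} = v 2 m = 2 m v$)
$J{\left(K,u \right)} = \frac{K}{-180 + u}$ ($J{\left(K,u \right)} = \frac{K + \left(K - K\right)}{u - 180} = \frac{K + 0}{-180 + u} = \frac{K}{-180 + u}$)
$\frac{J{\left(-663,-14 \right)} - -84191}{y{\left(-409,873 \right)}} = \frac{- \frac{663}{-180 - 14} - -84191}{2 \left(-409\right) 873} = \frac{- \frac{663}{-194} + 84191}{-714114} = \left(\left(-663\right) \left(- \frac{1}{194}\right) + 84191\right) \left(- \frac{1}{714114}\right) = \left(\frac{663}{194} + 84191\right) \left(- \frac{1}{714114}\right) = \frac{16333717}{194} \left(- \frac{1}{714114}\right) = - \frac{16333717}{138538116}$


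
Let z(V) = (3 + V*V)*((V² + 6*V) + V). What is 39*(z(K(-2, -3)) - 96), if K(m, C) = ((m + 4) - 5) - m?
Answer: -4680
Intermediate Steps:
K(m, C) = -1 (K(m, C) = ((4 + m) - 5) - m = (-1 + m) - m = -1)
z(V) = (3 + V²)*(V² + 7*V)
39*(z(K(-2, -3)) - 96) = 39*(-(21 + (-1)³ + 3*(-1) + 7*(-1)²) - 96) = 39*(-(21 - 1 - 3 + 7*1) - 96) = 39*(-(21 - 1 - 3 + 7) - 96) = 39*(-1*24 - 96) = 39*(-24 - 96) = 39*(-120) = -4680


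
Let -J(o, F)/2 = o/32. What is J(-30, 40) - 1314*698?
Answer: -7337361/8 ≈ -9.1717e+5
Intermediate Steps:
J(o, F) = -o/16 (J(o, F) = -2*o/32 = -o/16)
J(-30, 40) - 1314*698 = -1/16*(-30) - 1314*698 = 15/8 - 917172 = -7337361/8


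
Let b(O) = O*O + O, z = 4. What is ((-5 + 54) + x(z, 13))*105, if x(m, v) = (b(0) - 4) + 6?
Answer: 5355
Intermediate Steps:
b(O) = O + O² (b(O) = O² + O = O + O²)
x(m, v) = 2 (x(m, v) = (0*(1 + 0) - 4) + 6 = (0*1 - 4) + 6 = (0 - 4) + 6 = -4 + 6 = 2)
((-5 + 54) + x(z, 13))*105 = ((-5 + 54) + 2)*105 = (49 + 2)*105 = 51*105 = 5355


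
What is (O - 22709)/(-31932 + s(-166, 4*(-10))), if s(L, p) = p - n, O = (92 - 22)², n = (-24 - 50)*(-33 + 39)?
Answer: 17809/31528 ≈ 0.56486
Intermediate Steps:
n = -444 (n = -74*6 = -444)
O = 4900 (O = 70² = 4900)
s(L, p) = 444 + p (s(L, p) = p - 1*(-444) = p + 444 = 444 + p)
(O - 22709)/(-31932 + s(-166, 4*(-10))) = (4900 - 22709)/(-31932 + (444 + 4*(-10))) = -17809/(-31932 + (444 - 40)) = -17809/(-31932 + 404) = -17809/(-31528) = -17809*(-1/31528) = 17809/31528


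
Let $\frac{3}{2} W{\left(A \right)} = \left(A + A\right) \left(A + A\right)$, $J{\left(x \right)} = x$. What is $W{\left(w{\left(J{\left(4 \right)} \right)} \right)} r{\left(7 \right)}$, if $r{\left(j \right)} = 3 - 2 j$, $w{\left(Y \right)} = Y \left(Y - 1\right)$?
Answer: $-4224$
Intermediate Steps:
$w{\left(Y \right)} = Y \left(-1 + Y\right)$
$W{\left(A \right)} = \frac{8 A^{2}}{3}$ ($W{\left(A \right)} = \frac{2 \left(A + A\right) \left(A + A\right)}{3} = \frac{2 \cdot 2 A 2 A}{3} = \frac{2 \cdot 4 A^{2}}{3} = \frac{8 A^{2}}{3}$)
$W{\left(w{\left(J{\left(4 \right)} \right)} \right)} r{\left(7 \right)} = \frac{8 \left(4 \left(-1 + 4\right)\right)^{2}}{3} \left(3 - 14\right) = \frac{8 \left(4 \cdot 3\right)^{2}}{3} \left(3 - 14\right) = \frac{8 \cdot 12^{2}}{3} \left(-11\right) = \frac{8}{3} \cdot 144 \left(-11\right) = 384 \left(-11\right) = -4224$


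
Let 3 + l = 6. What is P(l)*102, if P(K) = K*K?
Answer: 918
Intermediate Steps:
l = 3 (l = -3 + 6 = 3)
P(K) = K**2
P(l)*102 = 3**2*102 = 9*102 = 918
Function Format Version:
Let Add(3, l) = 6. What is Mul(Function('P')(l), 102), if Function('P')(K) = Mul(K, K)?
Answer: 918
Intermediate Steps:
l = 3 (l = Add(-3, 6) = 3)
Function('P')(K) = Pow(K, 2)
Mul(Function('P')(l), 102) = Mul(Pow(3, 2), 102) = Mul(9, 102) = 918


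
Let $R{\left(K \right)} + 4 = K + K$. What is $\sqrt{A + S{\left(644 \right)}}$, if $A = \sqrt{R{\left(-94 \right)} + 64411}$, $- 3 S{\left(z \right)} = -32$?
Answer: $\frac{\sqrt{96 + 9 \sqrt{64219}}}{3} \approx 16.251$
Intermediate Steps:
$S{\left(z \right)} = \frac{32}{3}$ ($S{\left(z \right)} = \left(- \frac{1}{3}\right) \left(-32\right) = \frac{32}{3}$)
$R{\left(K \right)} = -4 + 2 K$ ($R{\left(K \right)} = -4 + \left(K + K\right) = -4 + 2 K$)
$A = \sqrt{64219}$ ($A = \sqrt{\left(-4 + 2 \left(-94\right)\right) + 64411} = \sqrt{\left(-4 - 188\right) + 64411} = \sqrt{-192 + 64411} = \sqrt{64219} \approx 253.41$)
$\sqrt{A + S{\left(644 \right)}} = \sqrt{\sqrt{64219} + \frac{32}{3}} = \sqrt{\frac{32}{3} + \sqrt{64219}}$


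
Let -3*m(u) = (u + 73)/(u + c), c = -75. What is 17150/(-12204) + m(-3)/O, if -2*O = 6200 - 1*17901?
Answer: -1304321515/928193526 ≈ -1.4052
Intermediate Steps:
m(u) = -(73 + u)/(3*(-75 + u)) (m(u) = -(u + 73)/(3*(u - 75)) = -(73 + u)/(3*(-75 + u)))
O = 11701/2 (O = -(6200 - 1*17901)/2 = -(6200 - 17901)/2 = -½*(-11701) = 11701/2 ≈ 5850.5)
17150/(-12204) + m(-3)/O = 17150/(-12204) + ((-73 - 1*(-3))/(3*(-75 - 3)))/(11701/2) = 17150*(-1/12204) + ((⅓)*(-73 + 3)/(-78))*(2/11701) = -8575/6102 + ((⅓)*(-1/78)*(-70))*(2/11701) = -8575/6102 + (35/117)*(2/11701) = -8575/6102 + 70/1369017 = -1304321515/928193526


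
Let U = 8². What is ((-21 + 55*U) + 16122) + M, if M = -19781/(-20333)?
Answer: 398973574/20333 ≈ 19622.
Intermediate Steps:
U = 64
M = 19781/20333 (M = -19781*(-1/20333) = 19781/20333 ≈ 0.97285)
((-21 + 55*U) + 16122) + M = ((-21 + 55*64) + 16122) + 19781/20333 = ((-21 + 3520) + 16122) + 19781/20333 = (3499 + 16122) + 19781/20333 = 19621 + 19781/20333 = 398973574/20333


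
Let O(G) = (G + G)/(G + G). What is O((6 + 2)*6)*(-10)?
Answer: -10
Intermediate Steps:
O(G) = 1 (O(G) = (2*G)/((2*G)) = (2*G)*(1/(2*G)) = 1)
O((6 + 2)*6)*(-10) = 1*(-10) = -10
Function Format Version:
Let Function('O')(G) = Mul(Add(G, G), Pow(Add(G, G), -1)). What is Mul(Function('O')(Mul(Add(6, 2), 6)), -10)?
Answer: -10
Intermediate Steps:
Function('O')(G) = 1 (Function('O')(G) = Mul(Mul(2, G), Pow(Mul(2, G), -1)) = Mul(Mul(2, G), Mul(Rational(1, 2), Pow(G, -1))) = 1)
Mul(Function('O')(Mul(Add(6, 2), 6)), -10) = Mul(1, -10) = -10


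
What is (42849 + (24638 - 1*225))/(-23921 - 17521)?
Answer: -33631/20721 ≈ -1.6230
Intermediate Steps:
(42849 + (24638 - 1*225))/(-23921 - 17521) = (42849 + (24638 - 225))/(-41442) = (42849 + 24413)*(-1/41442) = 67262*(-1/41442) = -33631/20721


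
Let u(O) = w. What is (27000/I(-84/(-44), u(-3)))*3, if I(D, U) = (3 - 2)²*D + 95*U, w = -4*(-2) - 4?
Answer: 891000/4201 ≈ 212.09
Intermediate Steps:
w = 4 (w = 8 - 4 = 4)
u(O) = 4
I(D, U) = D + 95*U (I(D, U) = 1²*D + 95*U = 1*D + 95*U = D + 95*U)
(27000/I(-84/(-44), u(-3)))*3 = (27000/(-84/(-44) + 95*4))*3 = (27000/(-84*(-1/44) + 380))*3 = (27000/(21/11 + 380))*3 = (27000/(4201/11))*3 = (27000*(11/4201))*3 = (297000/4201)*3 = 891000/4201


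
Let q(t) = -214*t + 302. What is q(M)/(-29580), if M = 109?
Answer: 5756/7395 ≈ 0.77836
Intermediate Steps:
q(t) = 302 - 214*t
q(M)/(-29580) = (302 - 214*109)/(-29580) = (302 - 23326)*(-1/29580) = -23024*(-1/29580) = 5756/7395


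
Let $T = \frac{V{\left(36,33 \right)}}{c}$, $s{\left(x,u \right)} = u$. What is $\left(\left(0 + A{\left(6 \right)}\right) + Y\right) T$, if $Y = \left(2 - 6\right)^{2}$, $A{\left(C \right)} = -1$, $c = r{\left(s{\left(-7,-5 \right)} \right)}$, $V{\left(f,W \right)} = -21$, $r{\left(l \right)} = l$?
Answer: $63$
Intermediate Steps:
$c = -5$
$Y = 16$ ($Y = \left(2 - 6\right)^{2} = \left(-4\right)^{2} = 16$)
$T = \frac{21}{5}$ ($T = - \frac{21}{-5} = \left(-21\right) \left(- \frac{1}{5}\right) = \frac{21}{5} \approx 4.2$)
$\left(\left(0 + A{\left(6 \right)}\right) + Y\right) T = \left(\left(0 - 1\right) + 16\right) \frac{21}{5} = \left(-1 + 16\right) \frac{21}{5} = 15 \cdot \frac{21}{5} = 63$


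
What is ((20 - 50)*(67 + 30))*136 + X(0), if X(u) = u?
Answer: -395760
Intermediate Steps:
((20 - 50)*(67 + 30))*136 + X(0) = ((20 - 50)*(67 + 30))*136 + 0 = -30*97*136 + 0 = -2910*136 + 0 = -395760 + 0 = -395760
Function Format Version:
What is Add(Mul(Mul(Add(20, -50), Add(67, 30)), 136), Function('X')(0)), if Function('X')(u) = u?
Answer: -395760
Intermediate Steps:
Add(Mul(Mul(Add(20, -50), Add(67, 30)), 136), Function('X')(0)) = Add(Mul(Mul(Add(20, -50), Add(67, 30)), 136), 0) = Add(Mul(Mul(-30, 97), 136), 0) = Add(Mul(-2910, 136), 0) = Add(-395760, 0) = -395760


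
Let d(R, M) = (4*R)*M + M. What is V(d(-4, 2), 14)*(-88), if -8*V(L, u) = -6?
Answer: -66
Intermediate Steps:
d(R, M) = M + 4*M*R (d(R, M) = 4*M*R + M = M + 4*M*R)
V(L, u) = ¾ (V(L, u) = -⅛*(-6) = ¾)
V(d(-4, 2), 14)*(-88) = (¾)*(-88) = -66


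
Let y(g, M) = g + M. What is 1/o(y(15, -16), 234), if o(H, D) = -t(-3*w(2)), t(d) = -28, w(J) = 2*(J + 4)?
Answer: 1/28 ≈ 0.035714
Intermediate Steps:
w(J) = 8 + 2*J (w(J) = 2*(4 + J) = 8 + 2*J)
y(g, M) = M + g
o(H, D) = 28 (o(H, D) = -1*(-28) = 28)
1/o(y(15, -16), 234) = 1/28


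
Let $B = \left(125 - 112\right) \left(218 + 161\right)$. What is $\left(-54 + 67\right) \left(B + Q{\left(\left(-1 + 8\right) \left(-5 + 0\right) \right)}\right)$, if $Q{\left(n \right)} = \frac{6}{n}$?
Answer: $\frac{2241707}{35} \approx 64049.0$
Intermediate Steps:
$B = 4927$ ($B = 13 \cdot 379 = 4927$)
$\left(-54 + 67\right) \left(B + Q{\left(\left(-1 + 8\right) \left(-5 + 0\right) \right)}\right) = \left(-54 + 67\right) \left(4927 + \frac{6}{\left(-1 + 8\right) \left(-5 + 0\right)}\right) = 13 \left(4927 + \frac{6}{7 \left(-5\right)}\right) = 13 \left(4927 + \frac{6}{-35}\right) = 13 \left(4927 + 6 \left(- \frac{1}{35}\right)\right) = 13 \left(4927 - \frac{6}{35}\right) = 13 \cdot \frac{172439}{35} = \frac{2241707}{35}$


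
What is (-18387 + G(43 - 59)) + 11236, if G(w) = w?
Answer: -7167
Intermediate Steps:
(-18387 + G(43 - 59)) + 11236 = (-18387 + (43 - 59)) + 11236 = (-18387 - 16) + 11236 = -18403 + 11236 = -7167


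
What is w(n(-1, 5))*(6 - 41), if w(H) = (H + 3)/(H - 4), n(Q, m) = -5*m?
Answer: -770/29 ≈ -26.552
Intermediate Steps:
w(H) = (3 + H)/(-4 + H)
w(n(-1, 5))*(6 - 41) = ((3 - 5*5)/(-4 - 5*5))*(6 - 41) = ((3 - 25)/(-4 - 25))*(-35) = (-22/(-29))*(-35) = -1/29*(-22)*(-35) = (22/29)*(-35) = -770/29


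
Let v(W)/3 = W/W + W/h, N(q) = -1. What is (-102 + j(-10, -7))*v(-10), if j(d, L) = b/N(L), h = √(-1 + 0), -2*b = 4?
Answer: -300 - 3000*I ≈ -300.0 - 3000.0*I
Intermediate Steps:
b = -2 (b = -½*4 = -2)
h = I (h = √(-1) = I ≈ 1.0*I)
v(W) = 3 - 3*I*W (v(W) = 3*(W/W + W/I) = 3*(1 + W*(-I)) = 3*(1 - I*W) = 3 - 3*I*W)
j(d, L) = 2 (j(d, L) = -2/(-1) = -2*(-1) = 2)
(-102 + j(-10, -7))*v(-10) = (-102 + 2)*(3 - 3*I*(-10)) = -100*(3 + 30*I) = -300 - 3000*I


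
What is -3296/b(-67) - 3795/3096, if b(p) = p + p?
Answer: 1615981/69144 ≈ 23.371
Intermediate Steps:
b(p) = 2*p
-3296/b(-67) - 3795/3096 = -3296/(2*(-67)) - 3795/3096 = -3296/(-134) - 3795*1/3096 = -3296*(-1/134) - 1265/1032 = 1648/67 - 1265/1032 = 1615981/69144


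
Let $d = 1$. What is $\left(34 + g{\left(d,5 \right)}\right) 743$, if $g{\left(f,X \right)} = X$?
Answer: $28977$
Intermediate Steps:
$\left(34 + g{\left(d,5 \right)}\right) 743 = \left(34 + 5\right) 743 = 39 \cdot 743 = 28977$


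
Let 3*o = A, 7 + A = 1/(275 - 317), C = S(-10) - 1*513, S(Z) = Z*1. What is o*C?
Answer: 154285/126 ≈ 1224.5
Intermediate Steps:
S(Z) = Z
C = -523 (C = -10 - 1*513 = -10 - 513 = -523)
A = -295/42 (A = -7 + 1/(275 - 317) = -7 + 1/(-42) = -7 - 1/42 = -295/42 ≈ -7.0238)
o = -295/126 (o = (⅓)*(-295/42) = -295/126 ≈ -2.3413)
o*C = -295/126*(-523) = 154285/126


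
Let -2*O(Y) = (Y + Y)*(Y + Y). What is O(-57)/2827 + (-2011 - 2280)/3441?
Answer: -34490275/9727707 ≈ -3.5456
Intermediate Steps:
O(Y) = -2*Y² (O(Y) = -(Y + Y)*(Y + Y)/2 = -2*Y*2*Y/2 = -2*Y²)
O(-57)/2827 + (-2011 - 2280)/3441 = -2*(-57)²/2827 + (-2011 - 2280)/3441 = -2*3249*(1/2827) - 4291*1/3441 = -6498*1/2827 - 4291/3441 = -6498/2827 - 4291/3441 = -34490275/9727707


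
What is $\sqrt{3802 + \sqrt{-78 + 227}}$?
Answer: $\sqrt{3802 + \sqrt{149}} \approx 61.759$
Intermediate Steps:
$\sqrt{3802 + \sqrt{-78 + 227}} = \sqrt{3802 + \sqrt{149}}$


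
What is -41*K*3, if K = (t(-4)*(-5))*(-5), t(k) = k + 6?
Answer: -6150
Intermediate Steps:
t(k) = 6 + k
K = 50 (K = ((6 - 4)*(-5))*(-5) = (2*(-5))*(-5) = -10*(-5) = 50)
-41*K*3 = -41*50*3 = -2050*3 = -6150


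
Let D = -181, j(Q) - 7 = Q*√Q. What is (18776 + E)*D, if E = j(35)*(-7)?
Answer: -3389587 + 44345*√35 ≈ -3.1272e+6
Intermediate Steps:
j(Q) = 7 + Q^(3/2) (j(Q) = 7 + Q*√Q = 7 + Q^(3/2))
E = -49 - 245*√35 (E = (7 + 35^(3/2))*(-7) = (7 + 35*√35)*(-7) = -49 - 245*√35 ≈ -1498.4)
(18776 + E)*D = (18776 + (-49 - 245*√35))*(-181) = (18727 - 245*√35)*(-181) = -3389587 + 44345*√35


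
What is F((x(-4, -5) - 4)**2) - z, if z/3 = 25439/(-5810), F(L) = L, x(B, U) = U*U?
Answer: 2638527/5810 ≈ 454.14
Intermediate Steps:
x(B, U) = U**2
z = -76317/5810 (z = 3*(25439/(-5810)) = 3*(25439*(-1/5810)) = 3*(-25439/5810) = -76317/5810 ≈ -13.135)
F((x(-4, -5) - 4)**2) - z = ((-5)**2 - 4)**2 - 1*(-76317/5810) = (25 - 4)**2 + 76317/5810 = 21**2 + 76317/5810 = 441 + 76317/5810 = 2638527/5810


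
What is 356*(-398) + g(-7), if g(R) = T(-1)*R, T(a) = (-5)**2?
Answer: -141863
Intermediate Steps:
T(a) = 25
g(R) = 25*R
356*(-398) + g(-7) = 356*(-398) + 25*(-7) = -141688 - 175 = -141863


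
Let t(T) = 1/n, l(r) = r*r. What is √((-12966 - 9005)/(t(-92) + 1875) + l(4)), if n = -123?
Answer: √14234560114/57656 ≈ 2.0693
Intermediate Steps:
l(r) = r²
t(T) = -1/123 (t(T) = 1/(-123) = -1/123)
√((-12966 - 9005)/(t(-92) + 1875) + l(4)) = √((-12966 - 9005)/(-1/123 + 1875) + 4²) = √(-21971/230624/123 + 16) = √(-21971*123/230624 + 16) = √(-2702433/230624 + 16) = √(987551/230624) = √14234560114/57656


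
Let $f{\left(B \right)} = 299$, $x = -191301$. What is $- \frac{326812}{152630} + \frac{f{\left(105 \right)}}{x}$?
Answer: $- \frac{31282549391}{14599135815} \approx -2.1428$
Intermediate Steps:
$- \frac{326812}{152630} + \frac{f{\left(105 \right)}}{x} = - \frac{326812}{152630} + \frac{299}{-191301} = \left(-326812\right) \frac{1}{152630} + 299 \left(- \frac{1}{191301}\right) = - \frac{163406}{76315} - \frac{299}{191301} = - \frac{31282549391}{14599135815}$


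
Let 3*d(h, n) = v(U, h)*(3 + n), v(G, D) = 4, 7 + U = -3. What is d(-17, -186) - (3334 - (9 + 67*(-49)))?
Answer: -6852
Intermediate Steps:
U = -10 (U = -7 - 3 = -10)
d(h, n) = 4 + 4*n/3 (d(h, n) = (4*(3 + n))/3 = (12 + 4*n)/3 = 4 + 4*n/3)
d(-17, -186) - (3334 - (9 + 67*(-49))) = (4 + (4/3)*(-186)) - (3334 - (9 + 67*(-49))) = (4 - 248) - (3334 - (9 - 3283)) = -244 - (3334 - 1*(-3274)) = -244 - (3334 + 3274) = -244 - 1*6608 = -244 - 6608 = -6852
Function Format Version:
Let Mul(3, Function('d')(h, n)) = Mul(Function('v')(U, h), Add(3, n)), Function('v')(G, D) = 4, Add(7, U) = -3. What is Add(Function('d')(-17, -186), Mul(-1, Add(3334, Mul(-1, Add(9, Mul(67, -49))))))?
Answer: -6852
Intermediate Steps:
U = -10 (U = Add(-7, -3) = -10)
Function('d')(h, n) = Add(4, Mul(Rational(4, 3), n)) (Function('d')(h, n) = Mul(Rational(1, 3), Mul(4, Add(3, n))) = Mul(Rational(1, 3), Add(12, Mul(4, n))) = Add(4, Mul(Rational(4, 3), n)))
Add(Function('d')(-17, -186), Mul(-1, Add(3334, Mul(-1, Add(9, Mul(67, -49)))))) = Add(Add(4, Mul(Rational(4, 3), -186)), Mul(-1, Add(3334, Mul(-1, Add(9, Mul(67, -49)))))) = Add(Add(4, -248), Mul(-1, Add(3334, Mul(-1, Add(9, -3283))))) = Add(-244, Mul(-1, Add(3334, Mul(-1, -3274)))) = Add(-244, Mul(-1, Add(3334, 3274))) = Add(-244, Mul(-1, 6608)) = Add(-244, -6608) = -6852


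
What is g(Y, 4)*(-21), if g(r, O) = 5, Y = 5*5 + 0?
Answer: -105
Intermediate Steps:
Y = 25 (Y = 25 + 0 = 25)
g(Y, 4)*(-21) = 5*(-21) = -105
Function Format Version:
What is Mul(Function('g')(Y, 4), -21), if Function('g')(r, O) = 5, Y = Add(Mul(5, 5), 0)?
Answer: -105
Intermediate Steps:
Y = 25 (Y = Add(25, 0) = 25)
Mul(Function('g')(Y, 4), -21) = Mul(5, -21) = -105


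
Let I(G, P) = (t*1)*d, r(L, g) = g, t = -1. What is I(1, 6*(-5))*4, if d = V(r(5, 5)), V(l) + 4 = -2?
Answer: 24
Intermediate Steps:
V(l) = -6 (V(l) = -4 - 2 = -6)
d = -6
I(G, P) = 6 (I(G, P) = -1*1*(-6) = -1*(-6) = 6)
I(1, 6*(-5))*4 = 6*4 = 24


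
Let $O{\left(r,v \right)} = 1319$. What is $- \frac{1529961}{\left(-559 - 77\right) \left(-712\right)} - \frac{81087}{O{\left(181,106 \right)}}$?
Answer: $- \frac{12912268981}{199095136} \approx -64.855$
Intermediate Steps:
$- \frac{1529961}{\left(-559 - 77\right) \left(-712\right)} - \frac{81087}{O{\left(181,106 \right)}} = - \frac{1529961}{\left(-559 - 77\right) \left(-712\right)} - \frac{81087}{1319} = - \frac{1529961}{\left(-636\right) \left(-712\right)} - \frac{81087}{1319} = - \frac{1529961}{452832} - \frac{81087}{1319} = \left(-1529961\right) \frac{1}{452832} - \frac{81087}{1319} = - \frac{509987}{150944} - \frac{81087}{1319} = - \frac{12912268981}{199095136}$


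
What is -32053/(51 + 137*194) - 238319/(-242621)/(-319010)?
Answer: -2480861274752781/2061045327817090 ≈ -1.2037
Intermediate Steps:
-32053/(51 + 137*194) - 238319/(-242621)/(-319010) = -32053/(51 + 26578) - 238319*(-1/242621)*(-1/319010) = -32053/26629 + (238319/242621)*(-1/319010) = -32053*1/26629 - 238319/77398525210 = -32053/26629 - 238319/77398525210 = -2480861274752781/2061045327817090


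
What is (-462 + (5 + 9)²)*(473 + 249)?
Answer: -192052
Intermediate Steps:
(-462 + (5 + 9)²)*(473 + 249) = (-462 + 14²)*722 = (-462 + 196)*722 = -266*722 = -192052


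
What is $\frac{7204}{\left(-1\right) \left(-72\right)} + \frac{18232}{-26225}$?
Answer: $\frac{46903049}{472050} \approx 99.36$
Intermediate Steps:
$\frac{7204}{\left(-1\right) \left(-72\right)} + \frac{18232}{-26225} = \frac{7204}{72} + 18232 \left(- \frac{1}{26225}\right) = 7204 \cdot \frac{1}{72} - \frac{18232}{26225} = \frac{1801}{18} - \frac{18232}{26225} = \frac{46903049}{472050}$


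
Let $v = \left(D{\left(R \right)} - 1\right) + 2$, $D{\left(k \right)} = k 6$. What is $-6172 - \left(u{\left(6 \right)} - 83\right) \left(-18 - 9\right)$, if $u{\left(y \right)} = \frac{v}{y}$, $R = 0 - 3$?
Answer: $- \frac{16979}{2} \approx -8489.5$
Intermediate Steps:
$R = -3$
$D{\left(k \right)} = 6 k$
$v = -17$ ($v = \left(6 \left(-3\right) - 1\right) + 2 = \left(-18 - 1\right) + 2 = -19 + 2 = -17$)
$u{\left(y \right)} = - \frac{17}{y}$
$-6172 - \left(u{\left(6 \right)} - 83\right) \left(-18 - 9\right) = -6172 - \left(- \frac{17}{6} - 83\right) \left(-18 - 9\right) = -6172 - \left(\left(-17\right) \frac{1}{6} - 83\right) \left(-18 - 9\right) = -6172 - \left(- \frac{17}{6} - 83\right) \left(-27\right) = -6172 - \left(- \frac{515}{6}\right) \left(-27\right) = -6172 - \frac{4635}{2} = - \frac{16979}{2}$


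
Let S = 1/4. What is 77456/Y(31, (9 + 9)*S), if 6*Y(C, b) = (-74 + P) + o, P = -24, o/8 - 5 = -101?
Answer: -232368/433 ≈ -536.65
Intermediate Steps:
o = -768 (o = 40 + 8*(-101) = 40 - 808 = -768)
S = 1/4 ≈ 0.25000
Y(C, b) = -433/3 (Y(C, b) = ((-74 - 24) - 768)/6 = (-98 - 768)/6 = (1/6)*(-866) = -433/3)
77456/Y(31, (9 + 9)*S) = 77456/(-433/3) = 77456*(-3/433) = -232368/433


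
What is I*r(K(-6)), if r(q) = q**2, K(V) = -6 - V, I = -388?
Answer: 0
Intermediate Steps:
I*r(K(-6)) = -388*(-6 - 1*(-6))**2 = -388*(-6 + 6)**2 = -388*0**2 = -388*0 = 0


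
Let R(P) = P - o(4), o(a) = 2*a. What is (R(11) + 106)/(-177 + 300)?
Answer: 109/123 ≈ 0.88618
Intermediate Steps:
R(P) = -8 + P (R(P) = P - 2*4 = P - 1*8 = P - 8 = -8 + P)
(R(11) + 106)/(-177 + 300) = ((-8 + 11) + 106)/(-177 + 300) = (3 + 106)/123 = 109*(1/123) = 109/123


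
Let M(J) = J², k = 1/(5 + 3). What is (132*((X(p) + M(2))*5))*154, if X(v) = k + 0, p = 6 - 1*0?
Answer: 419265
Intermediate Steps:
k = ⅛ (k = 1/8 = ⅛ ≈ 0.12500)
p = 6 (p = 6 + 0 = 6)
X(v) = ⅛ (X(v) = ⅛ + 0 = ⅛)
(132*((X(p) + M(2))*5))*154 = (132*((⅛ + 2²)*5))*154 = (132*((⅛ + 4)*5))*154 = (132*((33/8)*5))*154 = (132*(165/8))*154 = (5445/2)*154 = 419265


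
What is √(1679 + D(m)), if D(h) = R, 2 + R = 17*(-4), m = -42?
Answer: √1609 ≈ 40.112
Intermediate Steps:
R = -70 (R = -2 + 17*(-4) = -2 - 68 = -70)
D(h) = -70
√(1679 + D(m)) = √(1679 - 70) = √1609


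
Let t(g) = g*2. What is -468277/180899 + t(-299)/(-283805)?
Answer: -132791176383/51340040695 ≈ -2.5865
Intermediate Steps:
t(g) = 2*g
-468277/180899 + t(-299)/(-283805) = -468277/180899 + (2*(-299))/(-283805) = -468277*1/180899 - 598*(-1/283805) = -468277/180899 + 598/283805 = -132791176383/51340040695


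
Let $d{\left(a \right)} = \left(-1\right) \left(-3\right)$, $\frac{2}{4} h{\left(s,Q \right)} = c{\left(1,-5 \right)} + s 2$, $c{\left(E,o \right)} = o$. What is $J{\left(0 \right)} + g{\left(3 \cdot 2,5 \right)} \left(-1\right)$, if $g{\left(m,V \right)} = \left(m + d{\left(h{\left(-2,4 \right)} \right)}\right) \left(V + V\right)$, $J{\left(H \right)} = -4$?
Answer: $-94$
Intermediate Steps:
$h{\left(s,Q \right)} = -10 + 4 s$ ($h{\left(s,Q \right)} = 2 \left(-5 + s 2\right) = 2 \left(-5 + 2 s\right) = -10 + 4 s$)
$d{\left(a \right)} = 3$
$g{\left(m,V \right)} = 2 V \left(3 + m\right)$ ($g{\left(m,V \right)} = \left(m + 3\right) \left(V + V\right) = \left(3 + m\right) 2 V = 2 V \left(3 + m\right)$)
$J{\left(0 \right)} + g{\left(3 \cdot 2,5 \right)} \left(-1\right) = -4 + 2 \cdot 5 \left(3 + 3 \cdot 2\right) \left(-1\right) = -4 + 2 \cdot 5 \left(3 + 6\right) \left(-1\right) = -4 + 2 \cdot 5 \cdot 9 \left(-1\right) = -4 + 90 \left(-1\right) = -4 - 90 = -94$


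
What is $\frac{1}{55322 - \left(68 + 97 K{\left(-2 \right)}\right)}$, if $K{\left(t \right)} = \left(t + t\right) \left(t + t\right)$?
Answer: $\frac{1}{53702} \approx 1.8621 \cdot 10^{-5}$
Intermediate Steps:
$K{\left(t \right)} = 4 t^{2}$ ($K{\left(t \right)} = 2 t 2 t = 4 t^{2}$)
$\frac{1}{55322 - \left(68 + 97 K{\left(-2 \right)}\right)} = \frac{1}{55322 - \left(68 + 97 \cdot 4 \left(-2\right)^{2}\right)} = \frac{1}{55322 - \left(68 + 97 \cdot 4 \cdot 4\right)} = \frac{1}{55322 - 1620} = \frac{1}{53702}$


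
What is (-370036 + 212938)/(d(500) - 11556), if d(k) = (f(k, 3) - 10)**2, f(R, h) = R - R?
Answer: 78549/5728 ≈ 13.713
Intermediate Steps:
f(R, h) = 0
d(k) = 100 (d(k) = (0 - 10)**2 = (-10)**2 = 100)
(-370036 + 212938)/(d(500) - 11556) = (-370036 + 212938)/(100 - 11556) = -157098/(-11456) = -157098*(-1/11456) = 78549/5728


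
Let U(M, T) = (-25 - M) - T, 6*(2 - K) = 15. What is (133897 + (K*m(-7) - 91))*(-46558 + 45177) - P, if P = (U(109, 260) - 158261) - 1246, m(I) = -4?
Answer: -184628947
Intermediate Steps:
K = -1/2 (K = 2 - 1/6*15 = 2 - 5/2 = -1/2 ≈ -0.50000)
U(M, T) = -25 - M - T
P = -159901 (P = ((-25 - 1*109 - 1*260) - 158261) - 1246 = ((-25 - 109 - 260) - 158261) - 1246 = (-394 - 158261) - 1246 = -158655 - 1246 = -159901)
(133897 + (K*m(-7) - 91))*(-46558 + 45177) - P = (133897 + (-1/2*(-4) - 91))*(-46558 + 45177) - 1*(-159901) = (133897 + (2 - 91))*(-1381) + 159901 = (133897 - 89)*(-1381) + 159901 = 133808*(-1381) + 159901 = -184788848 + 159901 = -184628947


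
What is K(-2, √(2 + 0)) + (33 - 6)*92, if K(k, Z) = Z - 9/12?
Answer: 9933/4 + √2 ≈ 2484.7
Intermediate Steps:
K(k, Z) = -¾ + Z (K(k, Z) = Z - 9*1/12 = Z - ¾ = -¾ + Z)
K(-2, √(2 + 0)) + (33 - 6)*92 = (-¾ + √(2 + 0)) + (33 - 6)*92 = (-¾ + √2) + 27*92 = (-¾ + √2) + 2484 = 9933/4 + √2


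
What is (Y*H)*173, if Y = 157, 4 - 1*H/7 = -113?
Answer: 22244859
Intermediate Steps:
H = 819 (H = 28 - 7*(-113) = 28 + 791 = 819)
(Y*H)*173 = (157*819)*173 = 128583*173 = 22244859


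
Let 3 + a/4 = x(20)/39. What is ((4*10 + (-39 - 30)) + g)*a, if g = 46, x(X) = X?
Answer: -6596/39 ≈ -169.13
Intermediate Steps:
a = -388/39 (a = -12 + 4*(20/39) = -12 + 80/39 = -388/39 ≈ -9.9487)
((4*10 + (-39 - 30)) + g)*a = ((4*10 + (-39 - 30)) + 46)*(-388/39) = ((40 - 69) + 46)*(-388/39) = (-29 + 46)*(-388/39) = 17*(-388/39) = -6596/39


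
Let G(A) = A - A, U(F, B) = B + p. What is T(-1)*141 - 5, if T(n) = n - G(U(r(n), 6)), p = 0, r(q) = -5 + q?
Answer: -146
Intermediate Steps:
U(F, B) = B (U(F, B) = B + 0 = B)
G(A) = 0
T(n) = n (T(n) = n - 1*0 = n + 0 = n)
T(-1)*141 - 5 = -1*141 - 5 = -141 - 5 = -146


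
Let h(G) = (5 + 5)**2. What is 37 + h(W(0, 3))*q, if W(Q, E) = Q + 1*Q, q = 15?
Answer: 1537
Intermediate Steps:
W(Q, E) = 2*Q (W(Q, E) = Q + Q = 2*Q)
h(G) = 100 (h(G) = 10**2 = 100)
37 + h(W(0, 3))*q = 37 + 100*15 = 37 + 1500 = 1537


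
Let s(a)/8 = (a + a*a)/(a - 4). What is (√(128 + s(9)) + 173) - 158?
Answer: 15 + 4*√17 ≈ 31.492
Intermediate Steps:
s(a) = 8*(a + a²)/(-4 + a) (s(a) = 8*((a + a*a)/(a - 4)) = 8*((a + a²)/(-4 + a)) = 8*(a + a²)/(-4 + a))
(√(128 + s(9)) + 173) - 158 = (√(128 + 8*9*(1 + 9)/(-4 + 9)) + 173) - 158 = (√(128 + 8*9*10/5) + 173) - 158 = (√(128 + 8*9*(⅕)*10) + 173) - 158 = (√(128 + 144) + 173) - 158 = (√272 + 173) - 158 = (4*√17 + 173) - 158 = (173 + 4*√17) - 158 = 15 + 4*√17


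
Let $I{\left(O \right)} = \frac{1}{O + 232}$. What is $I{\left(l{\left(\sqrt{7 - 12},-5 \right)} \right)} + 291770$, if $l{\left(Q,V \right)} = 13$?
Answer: $\frac{71483651}{245} \approx 2.9177 \cdot 10^{5}$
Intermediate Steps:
$I{\left(O \right)} = \frac{1}{232 + O}$
$I{\left(l{\left(\sqrt{7 - 12},-5 \right)} \right)} + 291770 = \frac{1}{232 + 13} + 291770 = \frac{1}{245} + 291770 = \frac{71483651}{245}$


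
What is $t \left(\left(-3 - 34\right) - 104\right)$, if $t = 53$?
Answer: $-7473$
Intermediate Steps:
$t \left(\left(-3 - 34\right) - 104\right) = 53 \left(\left(-3 - 34\right) - 104\right) = 53 \left(-37 - 104\right) = 53 \left(-141\right) = -7473$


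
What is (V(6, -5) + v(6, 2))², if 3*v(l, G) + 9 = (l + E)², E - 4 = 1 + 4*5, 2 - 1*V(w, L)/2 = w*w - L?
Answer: 515524/9 ≈ 57280.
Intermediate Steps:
V(w, L) = 4 - 2*w² + 2*L (V(w, L) = 4 - 2*(w*w - L) = 4 - 2*(w² - L) = 4 + (-2*w² + 2*L) = 4 - 2*w² + 2*L)
E = 25 (E = 4 + (1 + 4*5) = 4 + (1 + 20) = 4 + 21 = 25)
v(l, G) = -3 + (25 + l)²/3 (v(l, G) = -3 + (l + 25)²/3 = -3 + (25 + l)²/3)
(V(6, -5) + v(6, 2))² = ((4 - 2*6² + 2*(-5)) + (-3 + (25 + 6)²/3))² = ((4 - 2*36 - 10) + (-3 + (⅓)*31²))² = ((4 - 72 - 10) + (-3 + (⅓)*961))² = (-78 + (-3 + 961/3))² = (-78 + 952/3)² = (718/3)² = 515524/9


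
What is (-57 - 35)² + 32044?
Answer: 40508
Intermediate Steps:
(-57 - 35)² + 32044 = (-92)² + 32044 = 8464 + 32044 = 40508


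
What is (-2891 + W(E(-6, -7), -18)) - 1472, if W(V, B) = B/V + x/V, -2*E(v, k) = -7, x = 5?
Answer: -30567/7 ≈ -4366.7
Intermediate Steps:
E(v, k) = 7/2 (E(v, k) = -1/2*(-7) = 7/2)
W(V, B) = 5/V + B/V (W(V, B) = B/V + 5/V = 5/V + B/V)
(-2891 + W(E(-6, -7), -18)) - 1472 = (-2891 + (5 - 18)/(7/2)) - 1472 = (-2891 + (2/7)*(-13)) - 1472 = (-2891 - 26/7) - 1472 = -20263/7 - 1472 = -30567/7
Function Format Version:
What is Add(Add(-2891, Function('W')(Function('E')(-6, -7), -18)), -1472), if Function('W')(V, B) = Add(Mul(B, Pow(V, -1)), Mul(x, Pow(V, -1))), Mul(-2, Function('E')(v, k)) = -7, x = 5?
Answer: Rational(-30567, 7) ≈ -4366.7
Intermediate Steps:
Function('E')(v, k) = Rational(7, 2) (Function('E')(v, k) = Mul(Rational(-1, 2), -7) = Rational(7, 2))
Function('W')(V, B) = Add(Mul(5, Pow(V, -1)), Mul(B, Pow(V, -1))) (Function('W')(V, B) = Add(Mul(B, Pow(V, -1)), Mul(5, Pow(V, -1))) = Add(Mul(5, Pow(V, -1)), Mul(B, Pow(V, -1))))
Add(Add(-2891, Function('W')(Function('E')(-6, -7), -18)), -1472) = Add(Add(-2891, Mul(Pow(Rational(7, 2), -1), Add(5, -18))), -1472) = Add(Add(-2891, Mul(Rational(2, 7), -13)), -1472) = Add(Add(-2891, Rational(-26, 7)), -1472) = Add(Rational(-20263, 7), -1472) = Rational(-30567, 7)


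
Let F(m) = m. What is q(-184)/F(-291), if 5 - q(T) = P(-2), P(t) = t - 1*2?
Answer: -3/97 ≈ -0.030928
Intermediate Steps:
P(t) = -2 + t (P(t) = t - 2 = -2 + t)
q(T) = 9 (q(T) = 5 - (-2 - 2) = 5 - 1*(-4) = 5 + 4 = 9)
q(-184)/F(-291) = 9/(-291) = 9*(-1/291) = -3/97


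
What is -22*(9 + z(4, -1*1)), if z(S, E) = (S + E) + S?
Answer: -352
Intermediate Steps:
z(S, E) = E + 2*S (z(S, E) = (E + S) + S = E + 2*S)
-22*(9 + z(4, -1*1)) = -22*(9 + (-1*1 + 2*4)) = -22*(9 + (-1 + 8)) = -22*(9 + 7) = -22*16 = -352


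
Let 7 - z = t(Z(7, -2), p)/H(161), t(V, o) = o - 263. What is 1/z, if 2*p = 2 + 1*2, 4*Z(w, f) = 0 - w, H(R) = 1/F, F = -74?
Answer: -1/19307 ≈ -5.1795e-5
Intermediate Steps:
H(R) = -1/74 (H(R) = 1/(-74) = -1/74)
Z(w, f) = -w/4 (Z(w, f) = (0 - w)/4 = (-w)/4 = -w/4)
p = 2 (p = (2 + 1*2)/2 = (2 + 2)/2 = (½)*4 = 2)
t(V, o) = -263 + o
z = -19307 (z = 7 - (-263 + 2)/(-1/74) = 7 - (-261)*(-74) = 7 - 1*19314 = 7 - 19314 = -19307)
1/z = 1/(-19307) = -1/19307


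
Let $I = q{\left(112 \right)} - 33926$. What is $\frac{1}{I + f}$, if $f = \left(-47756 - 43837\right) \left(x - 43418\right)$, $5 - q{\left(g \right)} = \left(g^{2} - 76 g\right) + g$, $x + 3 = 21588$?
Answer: $\frac{1}{1999711904} \approx 5.0007 \cdot 10^{-10}$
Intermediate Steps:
$x = 21585$ ($x = -3 + 21588 = 21585$)
$q{\left(g \right)} = 5 - g^{2} + 75 g$ ($q{\left(g \right)} = 5 - \left(\left(g^{2} - 76 g\right) + g\right) = 5 - \left(g^{2} - 75 g\right) = 5 - g^{2} + 75 g$)
$f = 1999749969$ ($f = \left(-47756 - 43837\right) \left(21585 - 43418\right) = \left(-91593\right) \left(-21833\right) = 1999749969$)
$I = -38065$ ($I = \left(5 - 112^{2} + 75 \cdot 112\right) - 33926 = \left(5 - 12544 + 8400\right) - 33926 = -4139 - 33926 = -38065$)
$\frac{1}{I + f} = \frac{1}{-38065 + 1999749969} = \frac{1}{1999711904}$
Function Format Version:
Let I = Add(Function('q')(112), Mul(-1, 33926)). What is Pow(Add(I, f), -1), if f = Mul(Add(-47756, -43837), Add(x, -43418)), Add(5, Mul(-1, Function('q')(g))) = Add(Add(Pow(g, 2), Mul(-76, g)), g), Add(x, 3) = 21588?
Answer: Rational(1, 1999711904) ≈ 5.0007e-10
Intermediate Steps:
x = 21585 (x = Add(-3, 21588) = 21585)
Function('q')(g) = Add(5, Mul(-1, Pow(g, 2)), Mul(75, g)) (Function('q')(g) = Add(5, Mul(-1, Add(Add(Pow(g, 2), Mul(-76, g)), g))) = Add(5, Mul(-1, Add(Pow(g, 2), Mul(-75, g)))) = Add(5, Add(Mul(-1, Pow(g, 2)), Mul(75, g))) = Add(5, Mul(-1, Pow(g, 2)), Mul(75, g)))
f = 1999749969 (f = Mul(Add(-47756, -43837), Add(21585, -43418)) = Mul(-91593, -21833) = 1999749969)
I = -38065 (I = Add(Add(5, Mul(-1, Pow(112, 2)), Mul(75, 112)), Mul(-1, 33926)) = Add(Add(5, Mul(-1, 12544), 8400), -33926) = Add(Add(5, -12544, 8400), -33926) = Add(-4139, -33926) = -38065)
Pow(Add(I, f), -1) = Pow(Add(-38065, 1999749969), -1) = Pow(1999711904, -1) = Rational(1, 1999711904)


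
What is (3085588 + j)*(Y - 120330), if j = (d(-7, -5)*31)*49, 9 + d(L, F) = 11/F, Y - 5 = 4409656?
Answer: 65810673655956/5 ≈ 1.3162e+13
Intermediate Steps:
Y = 4409661 (Y = 5 + 4409656 = 4409661)
d(L, F) = -9 + 11/F
j = -85064/5 (j = ((-9 + 11/(-5))*31)*49 = ((-9 + 11*(-⅕))*31)*49 = ((-9 - 11/5)*31)*49 = -56/5*31*49 = -1736/5*49 = -85064/5 ≈ -17013.)
(3085588 + j)*(Y - 120330) = (3085588 - 85064/5)*(4409661 - 120330) = (15342876/5)*4289331 = 65810673655956/5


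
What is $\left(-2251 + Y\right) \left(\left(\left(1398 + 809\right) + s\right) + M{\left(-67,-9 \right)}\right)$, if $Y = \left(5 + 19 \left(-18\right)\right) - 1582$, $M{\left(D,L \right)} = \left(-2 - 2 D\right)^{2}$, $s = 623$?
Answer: $-84459180$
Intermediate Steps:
$Y = -1919$ ($Y = \left(5 - 342\right) - 1582 = -337 - 1582 = -1919$)
$\left(-2251 + Y\right) \left(\left(\left(1398 + 809\right) + s\right) + M{\left(-67,-9 \right)}\right) = \left(-2251 - 1919\right) \left(\left(\left(1398 + 809\right) + 623\right) + 4 \left(1 - 67\right)^{2}\right) = - 4170 \left(\left(2207 + 623\right) + 4 \left(-66\right)^{2}\right) = - 4170 \left(2830 + 4 \cdot 4356\right) = - 4170 \left(2830 + 17424\right) = \left(-4170\right) 20254 = -84459180$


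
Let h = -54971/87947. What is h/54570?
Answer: -54971/4799267790 ≈ -1.1454e-5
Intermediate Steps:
h = -54971/87947 (h = -54971*1/87947 = -54971/87947 ≈ -0.62505)
h/54570 = -54971/87947/54570 = -54971/87947*1/54570 = -54971/4799267790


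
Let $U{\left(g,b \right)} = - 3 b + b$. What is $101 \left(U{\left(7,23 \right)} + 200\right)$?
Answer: $15554$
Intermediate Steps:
$U{\left(g,b \right)} = - 2 b$
$101 \left(U{\left(7,23 \right)} + 200\right) = 101 \left(\left(-2\right) 23 + 200\right) = 101 \left(-46 + 200\right) = 101 \cdot 154 = 15554$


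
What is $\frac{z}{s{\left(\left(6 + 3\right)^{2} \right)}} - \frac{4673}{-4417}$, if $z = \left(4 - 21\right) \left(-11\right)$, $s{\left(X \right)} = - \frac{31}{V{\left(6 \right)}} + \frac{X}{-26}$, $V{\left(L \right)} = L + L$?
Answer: $- \frac{17814061}{560959} \approx -31.756$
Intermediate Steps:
$V{\left(L \right)} = 2 L$
$s{\left(X \right)} = - \frac{31}{12} - \frac{X}{26}$ ($s{\left(X \right)} = - \frac{31}{2 \cdot 6} + \frac{X}{-26} = - \frac{31}{12} + X \left(- \frac{1}{26}\right) = \left(-31\right) \frac{1}{12} - \frac{X}{26} = - \frac{31}{12} - \frac{X}{26}$)
$z = 187$ ($z = \left(-17\right) \left(-11\right) = 187$)
$\frac{z}{s{\left(\left(6 + 3\right)^{2} \right)}} - \frac{4673}{-4417} = \frac{187}{- \frac{31}{12} - \frac{\left(6 + 3\right)^{2}}{26}} - \frac{4673}{-4417} = \frac{187}{- \frac{31}{12} - \frac{9^{2}}{26}} - - \frac{4673}{4417} = \frac{187}{- \frac{31}{12} - \frac{81}{26}} + \frac{4673}{4417} = \frac{187}{- \frac{889}{156}} + \frac{4673}{4417} = 187 \left(- \frac{156}{889}\right) + \frac{4673}{4417} = - \frac{29172}{889} + \frac{4673}{4417} = - \frac{17814061}{560959}$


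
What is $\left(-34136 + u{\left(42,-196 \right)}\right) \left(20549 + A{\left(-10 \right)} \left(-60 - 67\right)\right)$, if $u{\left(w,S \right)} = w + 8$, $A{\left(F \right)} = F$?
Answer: $-743722434$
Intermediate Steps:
$u{\left(w,S \right)} = 8 + w$
$\left(-34136 + u{\left(42,-196 \right)}\right) \left(20549 + A{\left(-10 \right)} \left(-60 - 67\right)\right) = \left(-34136 + \left(8 + 42\right)\right) \left(20549 - 10 \left(-60 - 67\right)\right) = \left(-34136 + 50\right) \left(20549 - -1270\right) = - 34086 \left(20549 + 1270\right) = \left(-34086\right) 21819 = -743722434$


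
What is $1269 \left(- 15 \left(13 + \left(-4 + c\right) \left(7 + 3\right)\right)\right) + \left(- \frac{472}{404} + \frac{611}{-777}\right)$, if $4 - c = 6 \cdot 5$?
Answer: $\frac{428723229068}{78477} \approx 5.463 \cdot 10^{6}$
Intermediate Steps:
$c = -26$ ($c = 4 - 6 \cdot 5 = 4 - 30 = -26$)
$1269 \left(- 15 \left(13 + \left(-4 + c\right) \left(7 + 3\right)\right)\right) + \left(- \frac{472}{404} + \frac{611}{-777}\right) = 1269 \left(- 15 \left(13 + \left(-4 - 26\right) \left(7 + 3\right)\right)\right) + \left(- \frac{472}{404} + \frac{611}{-777}\right) = 1269 \left(- 15 \left(13 - 300\right)\right) + \left(\left(-472\right) \frac{1}{404} + 611 \left(- \frac{1}{777}\right)\right) = 1269 \left(- 15 \left(13 - 300\right)\right) - \frac{153397}{78477} = 1269 \left(\left(-15\right) \left(-287\right)\right) - \frac{153397}{78477} = 1269 \cdot 4305 - \frac{153397}{78477} = 5463045 - \frac{153397}{78477} = \frac{428723229068}{78477}$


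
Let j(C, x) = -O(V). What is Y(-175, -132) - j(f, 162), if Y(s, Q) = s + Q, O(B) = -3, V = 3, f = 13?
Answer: -310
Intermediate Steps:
j(C, x) = 3 (j(C, x) = -1*(-3) = 3)
Y(s, Q) = Q + s
Y(-175, -132) - j(f, 162) = (-132 - 175) - 1*3 = -307 - 3 = -310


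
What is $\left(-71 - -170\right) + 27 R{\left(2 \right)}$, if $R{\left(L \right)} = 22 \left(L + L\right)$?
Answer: $2475$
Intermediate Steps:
$R{\left(L \right)} = 44 L$ ($R{\left(L \right)} = 22 \cdot 2 L = 44 L$)
$\left(-71 - -170\right) + 27 R{\left(2 \right)} = \left(-71 - -170\right) + 27 \cdot 44 \cdot 2 = \left(-71 + 170\right) + 27 \cdot 88 = 99 + 2376 = 2475$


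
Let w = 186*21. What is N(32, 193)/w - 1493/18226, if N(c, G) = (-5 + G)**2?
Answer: 319174043/35595378 ≈ 8.9667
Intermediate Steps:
w = 3906
N(32, 193)/w - 1493/18226 = (-5 + 193)**2/3906 - 1493/18226 = 188**2*(1/3906) - 1493*1/18226 = 35344*(1/3906) - 1493/18226 = 17672/1953 - 1493/18226 = 319174043/35595378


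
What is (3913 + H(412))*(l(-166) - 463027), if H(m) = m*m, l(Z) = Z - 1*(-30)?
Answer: -80431497091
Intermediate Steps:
l(Z) = 30 + Z (l(Z) = Z + 30 = 30 + Z)
H(m) = m²
(3913 + H(412))*(l(-166) - 463027) = (3913 + 412²)*((30 - 166) - 463027) = (3913 + 169744)*(-136 - 463027) = 173657*(-463163) = -80431497091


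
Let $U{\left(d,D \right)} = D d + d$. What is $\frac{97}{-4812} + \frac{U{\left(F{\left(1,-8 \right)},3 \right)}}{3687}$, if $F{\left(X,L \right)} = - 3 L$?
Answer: $\frac{34771}{5913948} \approx 0.0058795$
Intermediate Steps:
$U{\left(d,D \right)} = d + D d$
$\frac{97}{-4812} + \frac{U{\left(F{\left(1,-8 \right)},3 \right)}}{3687} = \frac{97}{-4812} + \frac{\left(-3\right) \left(-8\right) \left(1 + 3\right)}{3687} = 97 \left(- \frac{1}{4812}\right) + 24 \cdot 4 \cdot \frac{1}{3687} = - \frac{97}{4812} + 96 \cdot \frac{1}{3687} = - \frac{97}{4812} + \frac{32}{1229} = \frac{34771}{5913948}$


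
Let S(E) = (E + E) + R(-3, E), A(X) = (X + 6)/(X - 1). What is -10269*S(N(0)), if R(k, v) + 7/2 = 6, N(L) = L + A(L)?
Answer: 195111/2 ≈ 97556.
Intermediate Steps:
A(X) = (6 + X)/(-1 + X)
N(L) = L + (6 + L)/(-1 + L)
R(k, v) = 5/2 (R(k, v) = -7/2 + 6 = 5/2)
S(E) = 5/2 + 2*E (S(E) = (E + E) + 5/2 = 2*E + 5/2 = 5/2 + 2*E)
-10269*S(N(0)) = -10269*(5/2 + 2*((6 + 0**2)/(-1 + 0))) = -10269*(5/2 + 2*((6 + 0)/(-1))) = -10269*(5/2 + 2*(-1*6)) = -10269*(5/2 + 2*(-6)) = -10269*(5/2 - 12) = -10269*(-19/2) = 195111/2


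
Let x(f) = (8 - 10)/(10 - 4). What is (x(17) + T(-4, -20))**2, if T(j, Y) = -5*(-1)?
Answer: 196/9 ≈ 21.778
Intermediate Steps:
T(j, Y) = 5
x(f) = -1/3 (x(f) = -2/6 = -2*1/6 = -1/3)
(x(17) + T(-4, -20))**2 = (-1/3 + 5)**2 = (14/3)**2 = 196/9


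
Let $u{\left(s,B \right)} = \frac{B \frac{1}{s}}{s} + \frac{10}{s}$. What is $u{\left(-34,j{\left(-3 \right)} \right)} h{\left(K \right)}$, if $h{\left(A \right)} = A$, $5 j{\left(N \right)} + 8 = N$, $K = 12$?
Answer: $- \frac{5133}{1445} \approx -3.5522$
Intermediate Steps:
$j{\left(N \right)} = - \frac{8}{5} + \frac{N}{5}$
$u{\left(s,B \right)} = \frac{10}{s} + \frac{B}{s^{2}}$ ($u{\left(s,B \right)} = \frac{B}{s^{2}} + \frac{10}{s} = \frac{10}{s} + \frac{B}{s^{2}}$)
$u{\left(-34,j{\left(-3 \right)} \right)} h{\left(K \right)} = \frac{\left(- \frac{8}{5} + \frac{1}{5} \left(-3\right)\right) + 10 \left(-34\right)}{1156} \cdot 12 = \frac{\left(- \frac{8}{5} - \frac{3}{5}\right) - 340}{1156} \cdot 12 = \frac{- \frac{11}{5} - 340}{1156} \cdot 12 = \frac{1}{1156} \left(- \frac{1711}{5}\right) 12 = \left(- \frac{1711}{5780}\right) 12 = - \frac{5133}{1445}$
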